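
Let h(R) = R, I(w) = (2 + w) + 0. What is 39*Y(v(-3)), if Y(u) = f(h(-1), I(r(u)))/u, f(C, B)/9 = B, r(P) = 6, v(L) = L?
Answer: -936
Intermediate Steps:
I(w) = 2 + w
f(C, B) = 9*B
Y(u) = 72/u (Y(u) = (9*(2 + 6))/u = (9*8)/u = 72/u)
39*Y(v(-3)) = 39*(72/(-3)) = 39*(72*(-⅓)) = 39*(-24) = -936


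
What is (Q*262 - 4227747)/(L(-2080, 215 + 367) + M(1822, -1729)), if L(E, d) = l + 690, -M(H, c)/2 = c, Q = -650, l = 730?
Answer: -4398047/4878 ≈ -901.61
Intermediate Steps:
M(H, c) = -2*c
L(E, d) = 1420 (L(E, d) = 730 + 690 = 1420)
(Q*262 - 4227747)/(L(-2080, 215 + 367) + M(1822, -1729)) = (-650*262 - 4227747)/(1420 - 2*(-1729)) = (-170300 - 4227747)/(1420 + 3458) = -4398047/4878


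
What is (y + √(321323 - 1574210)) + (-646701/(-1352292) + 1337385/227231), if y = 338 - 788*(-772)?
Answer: 62345641126511333/102427554484 + I*√1252887 ≈ 6.0868e+5 + 1119.3*I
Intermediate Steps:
y = 608674 (y = 338 + 608336 = 608674)
(y + √(321323 - 1574210)) + (-646701/(-1352292) + 1337385/227231) = (608674 + √(321323 - 1574210)) + (-646701/(-1352292) + 1337385/227231) = (608674 + √(-1252887)) + (-646701*(-1/1352292) + 1337385*(1/227231)) = (608674 + I*√1252887) + (215567/450764 + 1337385/227231) = (608674 + I*√1252887) + 651828517117/102427554484 = 62345641126511333/102427554484 + I*√1252887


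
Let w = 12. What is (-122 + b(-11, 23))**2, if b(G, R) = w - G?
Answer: 9801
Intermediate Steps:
b(G, R) = 12 - G
(-122 + b(-11, 23))**2 = (-122 + (12 - 1*(-11)))**2 = (-122 + (12 + 11))**2 = (-122 + 23)**2 = (-99)**2 = 9801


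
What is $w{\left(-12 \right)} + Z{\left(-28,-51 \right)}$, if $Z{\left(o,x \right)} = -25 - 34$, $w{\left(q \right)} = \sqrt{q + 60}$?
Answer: $-59 + 4 \sqrt{3} \approx -52.072$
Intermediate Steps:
$w{\left(q \right)} = \sqrt{60 + q}$
$Z{\left(o,x \right)} = -59$ ($Z{\left(o,x \right)} = -25 - 34 = -59$)
$w{\left(-12 \right)} + Z{\left(-28,-51 \right)} = \sqrt{60 - 12} - 59 = \sqrt{48} - 59 = 4 \sqrt{3} - 59 = -59 + 4 \sqrt{3}$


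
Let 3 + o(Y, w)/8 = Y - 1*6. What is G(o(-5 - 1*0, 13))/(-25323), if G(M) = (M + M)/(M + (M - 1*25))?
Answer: -224/6305427 ≈ -3.5525e-5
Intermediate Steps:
o(Y, w) = -72 + 8*Y (o(Y, w) = -24 + 8*(Y - 1*6) = -24 + 8*(Y - 6) = -24 + 8*(-6 + Y) = -24 + (-48 + 8*Y) = -72 + 8*Y)
G(M) = 2*M/(-25 + 2*M) (G(M) = (2*M)/(M + (M - 25)) = (2*M)/(M + (-25 + M)) = (2*M)/(-25 + 2*M) = 2*M/(-25 + 2*M))
G(o(-5 - 1*0, 13))/(-25323) = (2*(-72 + 8*(-5 - 1*0))/(-25 + 2*(-72 + 8*(-5 - 1*0))))/(-25323) = (2*(-72 + 8*(-5 + 0))/(-25 + 2*(-72 + 8*(-5 + 0))))*(-1/25323) = (2*(-72 + 8*(-5))/(-25 + 2*(-72 + 8*(-5))))*(-1/25323) = (2*(-72 - 40)/(-25 + 2*(-72 - 40)))*(-1/25323) = (2*(-112)/(-25 + 2*(-112)))*(-1/25323) = (2*(-112)/(-25 - 224))*(-1/25323) = (2*(-112)/(-249))*(-1/25323) = (2*(-112)*(-1/249))*(-1/25323) = (224/249)*(-1/25323) = -224/6305427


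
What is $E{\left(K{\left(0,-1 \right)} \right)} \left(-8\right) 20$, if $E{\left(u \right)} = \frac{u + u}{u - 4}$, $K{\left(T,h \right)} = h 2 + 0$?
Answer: $- \frac{320}{3} \approx -106.67$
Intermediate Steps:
$K{\left(T,h \right)} = 2 h$ ($K{\left(T,h \right)} = 2 h + 0 = 2 h$)
$E{\left(u \right)} = \frac{2 u}{-4 + u}$
$E{\left(K{\left(0,-1 \right)} \right)} \left(-8\right) 20 = \frac{2 \cdot 2 \left(-1\right)}{-4 + 2 \left(-1\right)} \left(-8\right) 20 = 2 \left(-2\right) \frac{1}{-4 - 2} \left(-8\right) 20 = 2 \left(-2\right) \frac{1}{-6} \left(-8\right) 20 = 2 \left(-2\right) \left(- \frac{1}{6}\right) \left(-8\right) 20 = \frac{2}{3} \left(-8\right) 20 = \left(- \frac{16}{3}\right) 20 = - \frac{320}{3}$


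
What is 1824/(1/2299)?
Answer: 4193376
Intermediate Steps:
1824/(1/2299) = 1824*2299 = 4193376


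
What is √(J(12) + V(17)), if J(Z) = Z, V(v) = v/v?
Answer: √13 ≈ 3.6056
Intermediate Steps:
V(v) = 1
√(J(12) + V(17)) = √(12 + 1) = √13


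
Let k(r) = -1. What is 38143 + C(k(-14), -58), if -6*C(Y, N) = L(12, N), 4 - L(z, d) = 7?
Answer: 76287/2 ≈ 38144.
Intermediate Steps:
L(z, d) = -3 (L(z, d) = 4 - 1*7 = 4 - 7 = -3)
C(Y, N) = ½ (C(Y, N) = -⅙*(-3) = ½)
38143 + C(k(-14), -58) = 38143 + ½ = 76287/2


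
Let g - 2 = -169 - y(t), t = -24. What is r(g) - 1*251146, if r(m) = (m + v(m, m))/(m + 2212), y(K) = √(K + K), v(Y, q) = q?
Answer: -150044512656/597439 - 2528*I*√3/597439 ≈ -2.5115e+5 - 0.007329*I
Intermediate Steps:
y(K) = √2*√K (y(K) = √(2*K) = √2*√K)
g = -167 - 4*I*√3 (g = 2 + (-169 - √2*√(-24)) = 2 + (-169 - √2*2*I*√6) = 2 + (-169 - 4*I*√3) = -167 - 4*I*√3 ≈ -167.0 - 6.9282*I)
r(m) = 2*m/(2212 + m) (r(m) = (m + m)/(m + 2212) = (2*m)/(2212 + m) = 2*m/(2212 + m))
r(g) - 1*251146 = 2*(-167 - 4*I*√3)/(2212 + (-167 - 4*I*√3)) - 1*251146 = 2*(-167 - 4*I*√3)/(2045 - 4*I*√3) - 251146 = -251146 + 2*(-167 - 4*I*√3)/(2045 - 4*I*√3)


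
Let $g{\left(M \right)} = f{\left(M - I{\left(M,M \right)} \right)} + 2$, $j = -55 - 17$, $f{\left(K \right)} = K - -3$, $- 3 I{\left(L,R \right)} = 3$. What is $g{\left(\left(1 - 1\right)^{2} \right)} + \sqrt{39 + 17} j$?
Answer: $6 - 144 \sqrt{14} \approx -532.8$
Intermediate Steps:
$I{\left(L,R \right)} = -1$ ($I{\left(L,R \right)} = \left(- \frac{1}{3}\right) 3 = -1$)
$f{\left(K \right)} = 3 + K$ ($f{\left(K \right)} = K + 3 = 3 + K$)
$j = -72$ ($j = -55 - 17 = -72$)
$g{\left(M \right)} = 6 + M$ ($g{\left(M \right)} = \left(3 + \left(M - -1\right)\right) + 2 = \left(3 + \left(M + 1\right)\right) + 2 = \left(3 + \left(1 + M\right)\right) + 2 = \left(4 + M\right) + 2 = 6 + M$)
$g{\left(\left(1 - 1\right)^{2} \right)} + \sqrt{39 + 17} j = \left(6 + \left(1 - 1\right)^{2}\right) + \sqrt{39 + 17} \left(-72\right) = \left(6 + 0^{2}\right) + \sqrt{56} \left(-72\right) = \left(6 + 0\right) + 2 \sqrt{14} \left(-72\right) = 6 - 144 \sqrt{14}$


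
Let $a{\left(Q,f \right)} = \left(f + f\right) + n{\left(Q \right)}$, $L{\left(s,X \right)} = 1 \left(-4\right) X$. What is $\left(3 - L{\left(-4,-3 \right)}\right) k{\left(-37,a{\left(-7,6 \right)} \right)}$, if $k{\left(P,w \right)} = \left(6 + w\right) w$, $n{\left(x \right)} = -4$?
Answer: $-1008$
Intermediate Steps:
$L{\left(s,X \right)} = - 4 X$
$a{\left(Q,f \right)} = -4 + 2 f$ ($a{\left(Q,f \right)} = \left(f + f\right) - 4 = 2 f - 4 = -4 + 2 f$)
$k{\left(P,w \right)} = w \left(6 + w\right)$
$\left(3 - L{\left(-4,-3 \right)}\right) k{\left(-37,a{\left(-7,6 \right)} \right)} = \left(3 - \left(-4\right) \left(-3\right)\right) \left(-4 + 2 \cdot 6\right) \left(6 + \left(-4 + 2 \cdot 6\right)\right) = \left(3 - 12\right) \left(-4 + 12\right) \left(6 + \left(-4 + 12\right)\right) = \left(3 - 12\right) 8 \left(6 + 8\right) = - 9 \cdot 8 \cdot 14 = \left(-9\right) 112 = -1008$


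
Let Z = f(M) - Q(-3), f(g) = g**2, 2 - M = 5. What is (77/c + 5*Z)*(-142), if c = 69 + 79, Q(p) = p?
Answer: -635947/74 ≈ -8593.9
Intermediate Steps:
M = -3 (M = 2 - 1*5 = 2 - 5 = -3)
Z = 12 (Z = (-3)**2 - 1*(-3) = 9 + 3 = 12)
c = 148
(77/c + 5*Z)*(-142) = (77/148 + 5*12)*(-142) = (77*(1/148) + 60)*(-142) = (77/148 + 60)*(-142) = (8957/148)*(-142) = -635947/74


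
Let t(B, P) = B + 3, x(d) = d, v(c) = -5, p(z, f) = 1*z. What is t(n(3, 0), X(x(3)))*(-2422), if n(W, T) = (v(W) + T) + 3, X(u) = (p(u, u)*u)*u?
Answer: -2422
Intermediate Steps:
p(z, f) = z
X(u) = u³ (X(u) = (u*u)*u = u²*u = u³)
n(W, T) = -2 + T (n(W, T) = (-5 + T) + 3 = -2 + T)
t(B, P) = 3 + B
t(n(3, 0), X(x(3)))*(-2422) = (3 + (-2 + 0))*(-2422) = (3 - 2)*(-2422) = 1*(-2422) = -2422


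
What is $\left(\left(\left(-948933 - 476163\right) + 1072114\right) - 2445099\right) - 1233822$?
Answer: $-4031903$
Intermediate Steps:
$\left(\left(\left(-948933 - 476163\right) + 1072114\right) - 2445099\right) - 1233822 = \left(\left(-1425096 + 1072114\right) - 2445099\right) - 1233822 = \left(-352982 - 2445099\right) - 1233822 = -2798081 - 1233822 = -4031903$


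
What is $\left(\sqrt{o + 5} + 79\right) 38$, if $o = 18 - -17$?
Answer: $3002 + 76 \sqrt{10} \approx 3242.3$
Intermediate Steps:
$o = 35$ ($o = 18 + 17 = 35$)
$\left(\sqrt{o + 5} + 79\right) 38 = \left(\sqrt{35 + 5} + 79\right) 38 = \left(\sqrt{40} + 79\right) 38 = \left(2 \sqrt{10} + 79\right) 38 = \left(79 + 2 \sqrt{10}\right) 38 = 3002 + 76 \sqrt{10}$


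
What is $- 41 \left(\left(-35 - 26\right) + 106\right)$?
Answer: $-1845$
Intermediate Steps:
$- 41 \left(\left(-35 - 26\right) + 106\right) = - 41 \left(-61 + 106\right) = \left(-41\right) 45 = -1845$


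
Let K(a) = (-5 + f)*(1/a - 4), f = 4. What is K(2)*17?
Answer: 119/2 ≈ 59.500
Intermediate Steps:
K(a) = 4 - 1/a (K(a) = (-5 + 4)*(1/a - 4) = -(-4 + 1/a) = 4 - 1/a)
K(2)*17 = (4 - 1/2)*17 = (7/2)*17 = 119/2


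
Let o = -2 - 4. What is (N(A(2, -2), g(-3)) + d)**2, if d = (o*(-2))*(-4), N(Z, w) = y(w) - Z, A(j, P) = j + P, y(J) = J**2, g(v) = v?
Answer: 1521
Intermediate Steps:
A(j, P) = P + j
o = -6
N(Z, w) = w**2 - Z
d = -48 (d = -6*(-2)*(-4) = 12*(-4) = -48)
(N(A(2, -2), g(-3)) + d)**2 = (((-3)**2 - (-2 + 2)) - 48)**2 = ((9 - 1*0) - 48)**2 = ((9 + 0) - 48)**2 = (9 - 48)**2 = (-39)**2 = 1521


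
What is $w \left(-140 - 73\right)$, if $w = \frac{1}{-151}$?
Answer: $\frac{213}{151} \approx 1.4106$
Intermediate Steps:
$w = - \frac{1}{151} \approx -0.0066225$
$w \left(-140 - 73\right) = - \frac{-140 - 73}{151} = \left(- \frac{1}{151}\right) \left(-213\right) = \frac{213}{151}$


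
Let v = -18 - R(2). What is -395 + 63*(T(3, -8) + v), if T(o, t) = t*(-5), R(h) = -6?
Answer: 1369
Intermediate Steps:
T(o, t) = -5*t
v = -12 (v = -18 - 1*(-6) = -18 + 6 = -12)
-395 + 63*(T(3, -8) + v) = -395 + 63*(-5*(-8) - 12) = -395 + 63*(40 - 12) = -395 + 63*28 = -395 + 1764 = 1369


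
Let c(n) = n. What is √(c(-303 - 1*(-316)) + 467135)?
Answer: 2*√116787 ≈ 683.48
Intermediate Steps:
√(c(-303 - 1*(-316)) + 467135) = √((-303 - 1*(-316)) + 467135) = √((-303 + 316) + 467135) = √(13 + 467135) = √467148 = 2*√116787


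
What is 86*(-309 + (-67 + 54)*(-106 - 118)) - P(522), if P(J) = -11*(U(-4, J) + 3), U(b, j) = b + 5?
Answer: 223902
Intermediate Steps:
U(b, j) = 5 + b
P(J) = -44 (P(J) = -11*((5 - 4) + 3) = -11*(1 + 3) = -11*4 = -44)
86*(-309 + (-67 + 54)*(-106 - 118)) - P(522) = 86*(-309 + (-67 + 54)*(-106 - 118)) - 1*(-44) = 86*(-309 - 13*(-224)) + 44 = 86*(-309 + 2912) + 44 = 86*2603 + 44 = 223858 + 44 = 223902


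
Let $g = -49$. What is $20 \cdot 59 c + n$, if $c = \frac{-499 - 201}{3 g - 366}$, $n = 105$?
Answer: $\frac{879865}{513} \approx 1715.1$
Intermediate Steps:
$c = \frac{700}{513}$ ($c = \frac{-499 - 201}{3 \left(-49\right) - 366} = - \frac{700}{-147 - 366} = - \frac{700}{-513} = \left(-700\right) \left(- \frac{1}{513}\right) = \frac{700}{513} \approx 1.3645$)
$20 \cdot 59 c + n = 20 \cdot 59 \cdot \frac{700}{513} + 105 = 1180 \cdot \frac{700}{513} + 105 = \frac{826000}{513} + 105 = \frac{879865}{513}$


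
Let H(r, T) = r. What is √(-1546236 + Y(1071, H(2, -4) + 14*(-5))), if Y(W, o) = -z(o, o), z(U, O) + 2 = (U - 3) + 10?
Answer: 3*I*√171797 ≈ 1243.5*I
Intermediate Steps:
z(U, O) = 5 + U (z(U, O) = -2 + ((U - 3) + 10) = -2 + ((-3 + U) + 10) = -2 + (7 + U) = 5 + U)
Y(W, o) = -5 - o (Y(W, o) = -(5 + o) = -5 - o)
√(-1546236 + Y(1071, H(2, -4) + 14*(-5))) = √(-1546236 + (-5 - (2 + 14*(-5)))) = √(-1546236 + (-5 - (2 - 70))) = √(-1546236 + (-5 - 1*(-68))) = √(-1546236 + (-5 + 68)) = √(-1546236 + 63) = √(-1546173) = 3*I*√171797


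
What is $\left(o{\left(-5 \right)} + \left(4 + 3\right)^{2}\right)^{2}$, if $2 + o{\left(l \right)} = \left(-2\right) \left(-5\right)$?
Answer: $3249$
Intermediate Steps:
$o{\left(l \right)} = 8$ ($o{\left(l \right)} = -2 - -10 = -2 + 10 = 8$)
$\left(o{\left(-5 \right)} + \left(4 + 3\right)^{2}\right)^{2} = \left(8 + \left(4 + 3\right)^{2}\right)^{2} = \left(8 + 7^{2}\right)^{2} = \left(8 + 49\right)^{2} = 57^{2} = 3249$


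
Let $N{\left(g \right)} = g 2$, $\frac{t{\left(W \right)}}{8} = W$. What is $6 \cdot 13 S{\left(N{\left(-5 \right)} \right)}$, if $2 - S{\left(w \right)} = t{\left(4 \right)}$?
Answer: $-2340$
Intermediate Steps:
$t{\left(W \right)} = 8 W$
$N{\left(g \right)} = 2 g$
$S{\left(w \right)} = -30$ ($S{\left(w \right)} = 2 - 8 \cdot 4 = 2 - 32 = -30$)
$6 \cdot 13 S{\left(N{\left(-5 \right)} \right)} = 6 \cdot 13 \left(-30\right) = 78 \left(-30\right) = -2340$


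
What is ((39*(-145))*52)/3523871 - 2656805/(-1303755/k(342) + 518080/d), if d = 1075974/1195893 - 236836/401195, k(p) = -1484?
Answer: -113603144701217143152584/68055883740108475061121 ≈ -1.6693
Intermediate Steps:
d = 49481624794/159928764045 (d = 1075974*(1/1195893) - 236836*1/401195 = 358658/398631 - 236836/401195 = 49481624794/159928764045 ≈ 0.30940)
((39*(-145))*52)/3523871 - 2656805/(-1303755/k(342) + 518080/d) = ((39*(-145))*52)/3523871 - 2656805/(-1303755/(-1484) + 518080/(49481624794/159928764045)) = -5655*52*(1/3523871) - 2656805/(-1303755*(-1/1484) + 518080*(159928764045/49481624794)) = -294060*1/3523871 - 2656805/(1303755/1484 + 41427947038216800/24740812397) = -22620/271067 - 2656805/1255333252297558815/749293175452 = -22620/271067 - 2656805*749293175452/1255333252297558815 = -22620/271067 - 398145171001350172/251066650459511763 = -113603144701217143152584/68055883740108475061121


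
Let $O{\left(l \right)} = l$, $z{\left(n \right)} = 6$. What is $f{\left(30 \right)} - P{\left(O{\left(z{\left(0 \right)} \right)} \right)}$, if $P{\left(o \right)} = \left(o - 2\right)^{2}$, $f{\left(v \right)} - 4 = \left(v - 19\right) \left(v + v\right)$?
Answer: $648$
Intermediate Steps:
$f{\left(v \right)} = 4 + 2 v \left(-19 + v\right)$ ($f{\left(v \right)} = 4 + \left(v - 19\right) \left(v + v\right) = 4 + \left(-19 + v\right) 2 v = 4 + 2 v \left(-19 + v\right)$)
$P{\left(o \right)} = \left(-2 + o\right)^{2}$
$f{\left(30 \right)} - P{\left(O{\left(z{\left(0 \right)} \right)} \right)} = \left(4 - 1140 + 2 \cdot 30^{2}\right) - \left(-2 + 6\right)^{2} = \left(4 - 1140 + 2 \cdot 900\right) - 4^{2} = \left(4 - 1140 + 1800\right) - 16 = 664 - 16 = 648$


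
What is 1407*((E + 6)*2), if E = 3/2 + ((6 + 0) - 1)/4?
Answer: 49245/2 ≈ 24623.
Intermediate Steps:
E = 11/4 (E = 3*(½) + (6 - 1)*(¼) = 3/2 + 5*(¼) = 3/2 + 5/4 = 11/4 ≈ 2.7500)
1407*((E + 6)*2) = 1407*((11/4 + 6)*2) = 1407*((35/4)*2) = 1407*(35/2) = 49245/2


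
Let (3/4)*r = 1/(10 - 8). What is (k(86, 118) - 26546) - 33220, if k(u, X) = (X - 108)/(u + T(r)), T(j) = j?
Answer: -1553913/26 ≈ -59766.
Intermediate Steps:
r = ⅔ (r = 4/(3*(10 - 8)) = (4/3)/2 = (4/3)*(½) = ⅔ ≈ 0.66667)
k(u, X) = (-108 + X)/(⅔ + u) (k(u, X) = (X - 108)/(u + ⅔) = (-108 + X)/(⅔ + u))
(k(86, 118) - 26546) - 33220 = (3*(-108 + 118)/(2 + 3*86) - 26546) - 33220 = (3*10/(2 + 258) - 26546) - 33220 = (3*10/260 - 26546) - 33220 = (3*(1/260)*10 - 26546) - 33220 = (3/26 - 26546) - 33220 = -690193/26 - 33220 = -1553913/26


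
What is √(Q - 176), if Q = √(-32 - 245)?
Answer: √(-176 + I*√277) ≈ 0.62657 + 13.281*I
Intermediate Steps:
Q = I*√277 (Q = √(-277) = I*√277 ≈ 16.643*I)
√(Q - 176) = √(I*√277 - 176) = √(-176 + I*√277)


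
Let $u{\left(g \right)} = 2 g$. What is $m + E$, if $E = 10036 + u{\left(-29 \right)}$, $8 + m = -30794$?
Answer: $-20824$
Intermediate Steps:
$m = -30802$ ($m = -8 - 30794 = -30802$)
$E = 9978$ ($E = 10036 + 2 \left(-29\right) = 10036 - 58 = 9978$)
$m + E = -30802 + 9978 = -20824$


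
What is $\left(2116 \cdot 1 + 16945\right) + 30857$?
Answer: $49918$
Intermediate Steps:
$\left(2116 \cdot 1 + 16945\right) + 30857 = \left(2116 + 16945\right) + 30857 = 19061 + 30857 = 49918$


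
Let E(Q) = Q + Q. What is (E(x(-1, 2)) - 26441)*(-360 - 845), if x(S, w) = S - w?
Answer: 31868635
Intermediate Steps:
E(Q) = 2*Q
(E(x(-1, 2)) - 26441)*(-360 - 845) = (2*(-1 - 1*2) - 26441)*(-360 - 845) = (2*(-1 - 2) - 26441)*(-1205) = (2*(-3) - 26441)*(-1205) = (-6 - 26441)*(-1205) = -26447*(-1205) = 31868635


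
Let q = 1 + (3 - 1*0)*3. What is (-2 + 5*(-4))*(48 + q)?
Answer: -1276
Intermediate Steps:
q = 10 (q = 1 + (3 + 0)*3 = 1 + 3*3 = 1 + 9 = 10)
(-2 + 5*(-4))*(48 + q) = (-2 + 5*(-4))*(48 + 10) = (-2 - 20)*58 = -22*58 = -1276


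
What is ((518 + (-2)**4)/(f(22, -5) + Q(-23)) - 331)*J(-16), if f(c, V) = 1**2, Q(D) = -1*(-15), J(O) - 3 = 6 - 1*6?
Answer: -7143/8 ≈ -892.88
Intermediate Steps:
J(O) = 3 (J(O) = 3 + (6 - 1*6) = 3 + (6 - 6) = 3 + 0 = 3)
Q(D) = 15
f(c, V) = 1
((518 + (-2)**4)/(f(22, -5) + Q(-23)) - 331)*J(-16) = ((518 + (-2)**4)/(1 + 15) - 331)*3 = ((518 + 16)/16 - 331)*3 = (534*(1/16) - 331)*3 = (267/8 - 331)*3 = -2381/8*3 = -7143/8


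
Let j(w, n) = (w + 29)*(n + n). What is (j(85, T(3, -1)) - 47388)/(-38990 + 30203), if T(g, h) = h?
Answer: 15872/2929 ≈ 5.4189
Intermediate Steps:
j(w, n) = 2*n*(29 + w) (j(w, n) = (29 + w)*(2*n) = 2*n*(29 + w))
(j(85, T(3, -1)) - 47388)/(-38990 + 30203) = (2*(-1)*(29 + 85) - 47388)/(-38990 + 30203) = (2*(-1)*114 - 47388)/(-8787) = (-228 - 47388)*(-1/8787) = -47616*(-1/8787) = 15872/2929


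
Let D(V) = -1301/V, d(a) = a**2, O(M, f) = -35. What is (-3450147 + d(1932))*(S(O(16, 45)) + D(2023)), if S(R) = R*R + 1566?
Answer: 1594552157484/2023 ≈ 7.8821e+8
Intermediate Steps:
S(R) = 1566 + R**2 (S(R) = R**2 + 1566 = 1566 + R**2)
(-3450147 + d(1932))*(S(O(16, 45)) + D(2023)) = (-3450147 + 1932**2)*((1566 + (-35)**2) - 1301/2023) = (-3450147 + 3732624)*((1566 + 1225) - 1301*1/2023) = 282477*(2791 - 1301/2023) = 282477*(5644892/2023) = 1594552157484/2023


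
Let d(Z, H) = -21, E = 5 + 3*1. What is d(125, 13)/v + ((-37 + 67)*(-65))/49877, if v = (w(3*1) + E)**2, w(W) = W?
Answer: -1283367/6035117 ≈ -0.21265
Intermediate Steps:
E = 8 (E = 5 + 3 = 8)
v = 121 (v = (3*1 + 8)**2 = (3 + 8)**2 = 11**2 = 121)
d(125, 13)/v + ((-37 + 67)*(-65))/49877 = -21/121 + ((-37 + 67)*(-65))/49877 = -21*1/121 + (30*(-65))*(1/49877) = -21/121 - 1950*1/49877 = -21/121 - 1950/49877 = -1283367/6035117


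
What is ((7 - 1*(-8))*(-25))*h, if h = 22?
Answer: -8250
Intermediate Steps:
((7 - 1*(-8))*(-25))*h = ((7 - 1*(-8))*(-25))*22 = ((7 + 8)*(-25))*22 = (15*(-25))*22 = -375*22 = -8250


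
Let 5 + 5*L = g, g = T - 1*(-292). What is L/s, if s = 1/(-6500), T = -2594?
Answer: 2999100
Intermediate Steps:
g = -2302 (g = -2594 - 1*(-292) = -2594 + 292 = -2302)
L = -2307/5 (L = -1 + (1/5)*(-2302) = -1 - 2302/5 = -2307/5 ≈ -461.40)
s = -1/6500 ≈ -0.00015385
L/s = -2307/(5*(-1/6500)) = -2307/5*(-6500) = 2999100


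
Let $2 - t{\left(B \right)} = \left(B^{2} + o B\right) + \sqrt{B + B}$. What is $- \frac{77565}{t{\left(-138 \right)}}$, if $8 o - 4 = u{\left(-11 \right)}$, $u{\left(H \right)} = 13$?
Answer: $\frac{23267948700}{5624254441} - \frac{2482080 i \sqrt{69}}{5624254441} \approx 4.1371 - 0.0036659 i$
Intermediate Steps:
$o = \frac{17}{8}$ ($o = \frac{1}{2} + \frac{1}{8} \cdot 13 = \frac{1}{2} + \frac{13}{8} = \frac{17}{8} \approx 2.125$)
$t{\left(B \right)} = 2 - B^{2} - \frac{17 B}{8} - \sqrt{2} \sqrt{B}$ ($t{\left(B \right)} = 2 - \left(\left(B^{2} + \frac{17 B}{8}\right) + \sqrt{B + B}\right) = 2 - \left(\left(B^{2} + \frac{17 B}{8}\right) + \sqrt{2 B}\right) = 2 - \left(\left(B^{2} + \frac{17 B}{8}\right) + \sqrt{2} \sqrt{B}\right) = 2 - \left(B^{2} + \frac{17 B}{8} + \sqrt{2} \sqrt{B}\right) = 2 - B^{2} - \frac{17 B}{8} - \sqrt{2} \sqrt{B}$)
$- \frac{77565}{t{\left(-138 \right)}} = - \frac{77565}{2 - \left(-138\right)^{2} - - \frac{1173}{4} - \sqrt{2} \sqrt{-138}} = - \frac{77565}{2 - 19044 + \frac{1173}{4} - \sqrt{2} i \sqrt{138}} = - \frac{77565}{2 - 19044 + \frac{1173}{4} - 2 i \sqrt{69}} = - \frac{77565}{- \frac{74995}{4} - 2 i \sqrt{69}}$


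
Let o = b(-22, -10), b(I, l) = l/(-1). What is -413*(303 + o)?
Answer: -129269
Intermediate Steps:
b(I, l) = -l (b(I, l) = l*(-1) = -l)
o = 10 (o = -1*(-10) = 10)
-413*(303 + o) = -413*(303 + 10) = -413*313 = -129269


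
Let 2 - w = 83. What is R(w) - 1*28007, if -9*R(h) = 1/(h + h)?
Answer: -40834205/1458 ≈ -28007.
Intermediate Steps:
w = -81 (w = 2 - 1*83 = 2 - 83 = -81)
R(h) = -1/(18*h) (R(h) = -1/(9*(h + h)) = -1/(2*h)/9 = -1/(18*h))
R(w) - 1*28007 = -1/18/(-81) - 1*28007 = -1/18*(-1/81) - 28007 = 1/1458 - 28007 = -40834205/1458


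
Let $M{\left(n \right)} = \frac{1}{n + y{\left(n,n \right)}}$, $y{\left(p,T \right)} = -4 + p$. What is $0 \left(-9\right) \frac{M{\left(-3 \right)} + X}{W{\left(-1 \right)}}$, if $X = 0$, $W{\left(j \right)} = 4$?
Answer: $0$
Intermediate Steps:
$M{\left(n \right)} = \frac{1}{-4 + 2 n}$ ($M{\left(n \right)} = \frac{1}{n + \left(-4 + n\right)} = \frac{1}{-4 + 2 n}$)
$0 \left(-9\right) \frac{M{\left(-3 \right)} + X}{W{\left(-1 \right)}} = 0 \left(-9\right) \frac{\frac{1}{2 \left(-2 - 3\right)} + 0}{4} = 0 \left(\frac{1}{2 \left(-5\right)} + 0\right) \frac{1}{4} = 0 \left(\frac{1}{2} \left(- \frac{1}{5}\right) + 0\right) \frac{1}{4} = 0 \left(- \frac{1}{10} + 0\right) \frac{1}{4} = 0 \left(\left(- \frac{1}{10}\right) \frac{1}{4}\right) = 0 \left(- \frac{1}{40}\right) = 0$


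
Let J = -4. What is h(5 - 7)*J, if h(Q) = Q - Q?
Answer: 0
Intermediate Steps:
h(Q) = 0
h(5 - 7)*J = 0*(-4) = 0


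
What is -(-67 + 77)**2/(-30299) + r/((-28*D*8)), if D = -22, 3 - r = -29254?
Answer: 886950643/149313472 ≈ 5.9402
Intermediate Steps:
r = 29257 (r = 3 - 1*(-29254) = 3 + 29254 = 29257)
-(-67 + 77)**2/(-30299) + r/((-28*D*8)) = -(-67 + 77)**2/(-30299) + 29257/((-28*(-22)*8)) = -1*10**2*(-1/30299) + 29257/((616*8)) = -1*100*(-1/30299) + 29257/4928 = -100*(-1/30299) + 29257*(1/4928) = 100/30299 + 29257/4928 = 886950643/149313472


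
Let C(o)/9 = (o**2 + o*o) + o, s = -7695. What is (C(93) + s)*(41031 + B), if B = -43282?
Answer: -335002824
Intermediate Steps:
C(o) = 9*o + 18*o**2 (C(o) = 9*((o**2 + o*o) + o) = 9*((o**2 + o**2) + o) = 9*(2*o**2 + o) = 9*(o + 2*o**2) = 9*o + 18*o**2)
(C(93) + s)*(41031 + B) = (9*93*(1 + 2*93) - 7695)*(41031 - 43282) = (9*93*(1 + 186) - 7695)*(-2251) = (9*93*187 - 7695)*(-2251) = (156519 - 7695)*(-2251) = 148824*(-2251) = -335002824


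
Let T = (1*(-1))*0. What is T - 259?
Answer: -259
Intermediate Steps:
T = 0 (T = -1*0 = 0)
T - 259 = 0 - 259 = -259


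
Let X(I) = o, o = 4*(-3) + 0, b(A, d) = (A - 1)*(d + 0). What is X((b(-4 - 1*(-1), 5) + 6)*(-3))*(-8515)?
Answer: 102180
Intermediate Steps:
b(A, d) = d*(-1 + A) (b(A, d) = (-1 + A)*d = d*(-1 + A))
o = -12 (o = -12 + 0 = -12)
X(I) = -12
X((b(-4 - 1*(-1), 5) + 6)*(-3))*(-8515) = -12*(-8515) = 102180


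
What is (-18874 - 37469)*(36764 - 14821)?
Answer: -1236334449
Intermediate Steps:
(-18874 - 37469)*(36764 - 14821) = -56343*21943 = -1236334449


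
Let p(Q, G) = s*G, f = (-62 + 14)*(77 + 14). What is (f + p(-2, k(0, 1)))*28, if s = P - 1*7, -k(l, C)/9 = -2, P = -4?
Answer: -127848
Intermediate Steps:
k(l, C) = 18 (k(l, C) = -9*(-2) = 18)
s = -11 (s = -4 - 1*7 = -4 - 7 = -11)
f = -4368 (f = -48*91 = -4368)
p(Q, G) = -11*G
(f + p(-2, k(0, 1)))*28 = (-4368 - 11*18)*28 = (-4368 - 198)*28 = -4566*28 = -127848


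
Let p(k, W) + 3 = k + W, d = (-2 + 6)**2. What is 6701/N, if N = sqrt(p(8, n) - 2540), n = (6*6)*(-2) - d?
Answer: -6701*I*sqrt(2623)/2623 ≈ -130.84*I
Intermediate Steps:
d = 16 (d = 4**2 = 16)
n = -88 (n = (6*6)*(-2) - 1*16 = 36*(-2) - 16 = -72 - 16 = -88)
p(k, W) = -3 + W + k (p(k, W) = -3 + (k + W) = -3 + (W + k) = -3 + W + k)
N = I*sqrt(2623) (N = sqrt((-3 - 88 + 8) - 2540) = sqrt(-83 - 2540) = sqrt(-2623) = I*sqrt(2623) ≈ 51.215*I)
6701/N = 6701/((I*sqrt(2623))) = 6701*(-I*sqrt(2623)/2623) = -6701*I*sqrt(2623)/2623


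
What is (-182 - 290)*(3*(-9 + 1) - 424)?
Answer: 211456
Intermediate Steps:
(-182 - 290)*(3*(-9 + 1) - 424) = -472*(3*(-8) - 424) = -472*(-24 - 424) = -472*(-448) = 211456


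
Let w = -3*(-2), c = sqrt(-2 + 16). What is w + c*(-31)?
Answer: 6 - 31*sqrt(14) ≈ -109.99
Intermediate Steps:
c = sqrt(14) ≈ 3.7417
w = 6
w + c*(-31) = 6 + sqrt(14)*(-31) = 6 - 31*sqrt(14)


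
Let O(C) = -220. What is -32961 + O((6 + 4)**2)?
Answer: -33181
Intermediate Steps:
-32961 + O((6 + 4)**2) = -32961 - 220 = -33181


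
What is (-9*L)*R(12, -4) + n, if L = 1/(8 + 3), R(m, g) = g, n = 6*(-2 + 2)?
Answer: 36/11 ≈ 3.2727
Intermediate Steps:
n = 0 (n = 6*0 = 0)
L = 1/11 ≈ 0.090909
(-9*L)*R(12, -4) + n = -9*1/11*(-4) + 0 = -9/11*(-4) + 0 = 36/11 + 0 = 36/11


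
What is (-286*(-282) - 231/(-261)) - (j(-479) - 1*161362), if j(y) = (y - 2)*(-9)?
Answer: 20678672/87 ≈ 2.3769e+5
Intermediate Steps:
j(y) = 18 - 9*y (j(y) = (-2 + y)*(-9) = 18 - 9*y)
(-286*(-282) - 231/(-261)) - (j(-479) - 1*161362) = (-286*(-282) - 231/(-261)) - ((18 - 9*(-479)) - 1*161362) = (80652 - 231*(-1/261)) - ((18 + 4311) - 161362) = (80652 + 77/87) - (4329 - 161362) = 7016801/87 - 1*(-157033) = 7016801/87 + 157033 = 20678672/87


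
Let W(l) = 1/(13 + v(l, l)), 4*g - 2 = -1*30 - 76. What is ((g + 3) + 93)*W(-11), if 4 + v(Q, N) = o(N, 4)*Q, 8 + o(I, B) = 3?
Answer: 35/32 ≈ 1.0938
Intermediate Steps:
g = -26 (g = ½ + (-1*30 - 76)/4 = ½ + (-30 - 76)/4 = ½ + (¼)*(-106) = ½ - 53/2 = -26)
o(I, B) = -5 (o(I, B) = -8 + 3 = -5)
v(Q, N) = -4 - 5*Q
W(l) = 1/(9 - 5*l) (W(l) = 1/(13 + (-4 - 5*l)) = 1/(9 - 5*l))
((g + 3) + 93)*W(-11) = ((-26 + 3) + 93)/(9 - 5*(-11)) = (-23 + 93)/(9 + 55) = 70/64 = 70*(1/64) = 35/32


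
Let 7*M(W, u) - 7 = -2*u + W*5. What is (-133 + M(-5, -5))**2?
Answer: 881721/49 ≈ 17994.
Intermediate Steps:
M(W, u) = 1 - 2*u/7 + 5*W/7 (M(W, u) = 1 + (-2*u + W*5)/7 = 1 + (-2*u + 5*W)/7 = 1 + (-2*u/7 + 5*W/7) = 1 - 2*u/7 + 5*W/7)
(-133 + M(-5, -5))**2 = (-133 + (1 - 2/7*(-5) + (5/7)*(-5)))**2 = (-133 + (1 + 10/7 - 25/7))**2 = (-133 - 8/7)**2 = (-939/7)**2 = 881721/49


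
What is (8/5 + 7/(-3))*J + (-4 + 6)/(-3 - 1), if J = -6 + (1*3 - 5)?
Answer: 161/30 ≈ 5.3667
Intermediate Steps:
J = -8 (J = -6 + (3 - 5) = -6 - 2 = -8)
(8/5 + 7/(-3))*J + (-4 + 6)/(-3 - 1) = (8/5 + 7/(-3))*(-8) + (-4 + 6)/(-3 - 1) = (8*(⅕) + 7*(-⅓))*(-8) + 2/(-4) = (8/5 - 7/3)*(-8) + 2*(-¼) = -11/15*(-8) - ½ = 88/15 - ½ = 161/30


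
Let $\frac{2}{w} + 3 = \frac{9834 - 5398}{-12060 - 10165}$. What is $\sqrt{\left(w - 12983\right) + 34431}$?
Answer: $\frac{\sqrt{108454534752858}}{71111} \approx 146.45$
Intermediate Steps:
$w = - \frac{44450}{71111}$ ($w = \frac{2}{-3 + \frac{9834 - 5398}{-12060 - 10165}} = \frac{2}{-3 + \frac{4436}{-22225}} = \frac{2}{-3 + 4436 \left(- \frac{1}{22225}\right)} = \frac{2}{-3 - \frac{4436}{22225}} = \frac{2}{- \frac{71111}{22225}} = 2 \left(- \frac{22225}{71111}\right) = - \frac{44450}{71111} \approx -0.62508$)
$\sqrt{\left(w - 12983\right) + 34431} = \sqrt{\left(- \frac{44450}{71111} - 12983\right) + 34431} = \sqrt{- \frac{923278563}{71111} + 34431} = \sqrt{\frac{1525144278}{71111}} = \frac{\sqrt{108454534752858}}{71111}$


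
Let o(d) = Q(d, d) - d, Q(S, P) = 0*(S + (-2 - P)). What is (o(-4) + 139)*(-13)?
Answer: -1859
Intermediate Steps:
Q(S, P) = 0 (Q(S, P) = 0*(-2 + S - P) = 0)
o(d) = -d (o(d) = 0 - d = -d)
(o(-4) + 139)*(-13) = (-1*(-4) + 139)*(-13) = (4 + 139)*(-13) = 143*(-13) = -1859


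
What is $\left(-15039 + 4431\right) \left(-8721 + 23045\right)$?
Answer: $-151948992$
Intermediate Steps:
$\left(-15039 + 4431\right) \left(-8721 + 23045\right) = \left(-10608\right) 14324 = -151948992$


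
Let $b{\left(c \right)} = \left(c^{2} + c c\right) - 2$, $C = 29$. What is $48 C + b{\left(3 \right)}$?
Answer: $1408$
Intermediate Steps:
$b{\left(c \right)} = -2 + 2 c^{2}$ ($b{\left(c \right)} = \left(c^{2} + c^{2}\right) - 2 = 2 c^{2} - 2 = -2 + 2 c^{2}$)
$48 C + b{\left(3 \right)} = 48 \cdot 29 - \left(2 - 2 \cdot 3^{2}\right) = 1392 + \left(-2 + 2 \cdot 9\right) = 1392 + \left(-2 + 18\right) = 1392 + 16 = 1408$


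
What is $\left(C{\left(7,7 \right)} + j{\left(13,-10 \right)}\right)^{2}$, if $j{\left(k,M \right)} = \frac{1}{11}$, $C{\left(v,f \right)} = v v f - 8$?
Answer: $\frac{13586596}{121} \approx 1.1229 \cdot 10^{5}$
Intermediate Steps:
$C{\left(v,f \right)} = -8 + f v^{2}$ ($C{\left(v,f \right)} = v^{2} f - 8 = f v^{2} - 8 = -8 + f v^{2}$)
$j{\left(k,M \right)} = \frac{1}{11}$
$\left(C{\left(7,7 \right)} + j{\left(13,-10 \right)}\right)^{2} = \left(\left(-8 + 7 \cdot 7^{2}\right) + \frac{1}{11}\right)^{2} = \left(\left(-8 + 7 \cdot 49\right) + \frac{1}{11}\right)^{2} = \left(\left(-8 + 343\right) + \frac{1}{11}\right)^{2} = \left(335 + \frac{1}{11}\right)^{2} = \left(\frac{3686}{11}\right)^{2} = \frac{13586596}{121}$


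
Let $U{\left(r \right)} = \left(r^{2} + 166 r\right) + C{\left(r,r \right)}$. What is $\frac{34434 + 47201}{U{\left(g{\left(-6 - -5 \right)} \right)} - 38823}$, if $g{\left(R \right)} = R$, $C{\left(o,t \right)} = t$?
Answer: $- \frac{81635}{38989} \approx -2.0938$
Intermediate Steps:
$U{\left(r \right)} = r^{2} + 167 r$ ($U{\left(r \right)} = \left(r^{2} + 166 r\right) + r = r^{2} + 167 r$)
$\frac{34434 + 47201}{U{\left(g{\left(-6 - -5 \right)} \right)} - 38823} = \frac{34434 + 47201}{\left(-6 - -5\right) \left(167 - 1\right) - 38823} = \frac{81635}{\left(-6 + 5\right) \left(167 + \left(-6 + 5\right)\right) - 38823} = \frac{81635}{- (167 - 1) - 38823} = \frac{81635}{\left(-1\right) 166 - 38823} = \frac{81635}{-166 - 38823} = \frac{81635}{-38989} = 81635 \left(- \frac{1}{38989}\right) = - \frac{81635}{38989}$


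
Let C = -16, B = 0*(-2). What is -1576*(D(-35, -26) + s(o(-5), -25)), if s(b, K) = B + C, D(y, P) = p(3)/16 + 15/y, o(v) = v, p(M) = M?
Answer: 358343/14 ≈ 25596.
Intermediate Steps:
B = 0
D(y, P) = 3/16 + 15/y
s(b, K) = -16 (s(b, K) = 0 - 16 = -16)
-1576*(D(-35, -26) + s(o(-5), -25)) = -1576*((3/16 + 15/(-35)) - 16) = -1576*((3/16 + 15*(-1/35)) - 16) = -1576*((3/16 - 3/7) - 16) = -1576*(-27/112 - 16) = -1576*(-1819/112) = 358343/14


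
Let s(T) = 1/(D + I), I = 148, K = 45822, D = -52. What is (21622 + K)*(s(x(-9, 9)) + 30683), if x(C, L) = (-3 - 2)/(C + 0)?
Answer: 49665238909/24 ≈ 2.0694e+9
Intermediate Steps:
x(C, L) = -5/C
s(T) = 1/96 (s(T) = 1/(-52 + 148) = 1/96)
(21622 + K)*(s(x(-9, 9)) + 30683) = (21622 + 45822)*(1/96 + 30683) = 67444*(2945569/96) = 49665238909/24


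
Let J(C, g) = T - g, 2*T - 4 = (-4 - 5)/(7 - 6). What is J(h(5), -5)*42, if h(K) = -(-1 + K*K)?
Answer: 105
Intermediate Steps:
T = -5/2 (T = 2 + ((-4 - 5)/(7 - 6))/2 = 2 + (-9/1)/2 = 2 + (-9*1)/2 = 2 + (1/2)*(-9) = 2 - 9/2 = -5/2 ≈ -2.5000)
h(K) = 1 - K**2 (h(K) = -(-1 + K**2) = 1 - K**2)
J(C, g) = -5/2 - g
J(h(5), -5)*42 = (-5/2 - 1*(-5))*42 = (-5/2 + 5)*42 = (5/2)*42 = 105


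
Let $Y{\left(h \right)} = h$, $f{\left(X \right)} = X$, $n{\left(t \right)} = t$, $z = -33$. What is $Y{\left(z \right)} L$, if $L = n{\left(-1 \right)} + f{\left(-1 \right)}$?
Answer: $66$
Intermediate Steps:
$L = -2$ ($L = -1 - 1 = -2$)
$Y{\left(z \right)} L = \left(-33\right) \left(-2\right) = 66$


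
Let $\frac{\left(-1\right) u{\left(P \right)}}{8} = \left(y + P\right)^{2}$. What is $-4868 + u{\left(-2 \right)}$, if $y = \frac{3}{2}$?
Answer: $-4870$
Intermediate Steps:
$y = \frac{3}{2}$ ($y = 3 \cdot \frac{1}{2} = \frac{3}{2} \approx 1.5$)
$u{\left(P \right)} = - 8 \left(\frac{3}{2} + P\right)^{2}$
$-4868 + u{\left(-2 \right)} = -4868 - 2 \left(3 + 2 \left(-2\right)\right)^{2} = -4868 - 2 \left(3 - 4\right)^{2} = -4868 - 2 \left(-1\right)^{2} = -4868 - 2 = -4870$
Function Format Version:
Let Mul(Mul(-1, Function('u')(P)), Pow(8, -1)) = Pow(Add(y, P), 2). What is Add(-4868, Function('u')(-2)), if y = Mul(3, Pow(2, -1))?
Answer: -4870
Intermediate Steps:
y = Rational(3, 2) (y = Mul(3, Rational(1, 2)) = Rational(3, 2) ≈ 1.5000)
Function('u')(P) = Mul(-8, Pow(Add(Rational(3, 2), P), 2))
Add(-4868, Function('u')(-2)) = Add(-4868, Mul(-2, Pow(Add(3, Mul(2, -2)), 2))) = Add(-4868, Mul(-2, Pow(Add(3, -4), 2))) = Add(-4868, Mul(-2, Pow(-1, 2))) = Add(-4868, Mul(-2, 1)) = Add(-4868, -2) = -4870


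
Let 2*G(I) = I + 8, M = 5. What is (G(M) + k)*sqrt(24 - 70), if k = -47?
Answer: -81*I*sqrt(46)/2 ≈ -274.68*I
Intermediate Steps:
G(I) = 4 + I/2 (G(I) = (I + 8)/2 = (8 + I)/2 = 4 + I/2)
(G(M) + k)*sqrt(24 - 70) = ((4 + (1/2)*5) - 47)*sqrt(24 - 70) = ((4 + 5/2) - 47)*sqrt(-46) = (13/2 - 47)*(I*sqrt(46)) = -81*I*sqrt(46)/2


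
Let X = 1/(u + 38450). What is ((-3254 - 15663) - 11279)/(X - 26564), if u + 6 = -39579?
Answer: 34272460/30150141 ≈ 1.1367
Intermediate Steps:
u = -39585 (u = -6 - 39579 = -39585)
X = -1/1135 (X = 1/(-39585 + 38450) = 1/(-1135) = -1/1135 ≈ -0.00088106)
((-3254 - 15663) - 11279)/(X - 26564) = ((-3254 - 15663) - 11279)/(-1/1135 - 26564) = (-18917 - 11279)/(-30150141/1135) = -30196*(-1135/30150141) = 34272460/30150141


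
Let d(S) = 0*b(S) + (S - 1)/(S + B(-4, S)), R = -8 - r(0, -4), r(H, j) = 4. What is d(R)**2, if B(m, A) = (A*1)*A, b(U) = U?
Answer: 169/17424 ≈ 0.0096993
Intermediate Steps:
B(m, A) = A**2 (B(m, A) = A*A = A**2)
R = -12 (R = -8 - 1*4 = -8 - 4 = -12)
d(S) = (-1 + S)/(S + S**2) (d(S) = 0*S + (S - 1)/(S + S**2) = 0 + (-1 + S)/(S + S**2) = (-1 + S)/(S + S**2))
d(R)**2 = ((-1 - 12)/((-12)*(1 - 12)))**2 = (-1/12*(-13)/(-11))**2 = (-1/12*(-1/11)*(-13))**2 = (-13/132)**2 = 169/17424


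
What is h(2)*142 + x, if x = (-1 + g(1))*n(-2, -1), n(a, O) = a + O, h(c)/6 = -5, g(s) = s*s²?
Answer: -4260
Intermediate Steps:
g(s) = s³
h(c) = -30 (h(c) = 6*(-5) = -30)
n(a, O) = O + a
x = 0 (x = (-1 + 1³)*(-1 - 2) = (-1 + 1)*(-3) = 0*(-3) = 0)
h(2)*142 + x = -30*142 + 0 = -4260 + 0 = -4260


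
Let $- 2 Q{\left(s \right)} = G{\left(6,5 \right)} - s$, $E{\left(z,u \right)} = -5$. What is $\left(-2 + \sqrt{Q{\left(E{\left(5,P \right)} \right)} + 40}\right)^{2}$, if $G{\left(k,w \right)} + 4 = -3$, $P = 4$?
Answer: $\left(2 - \sqrt{41}\right)^{2} \approx 19.388$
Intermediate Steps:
$G{\left(k,w \right)} = -7$ ($G{\left(k,w \right)} = -4 - 3 = -7$)
$Q{\left(s \right)} = \frac{7}{2} + \frac{s}{2}$ ($Q{\left(s \right)} = - \frac{-7 - s}{2} = \frac{7}{2} + \frac{s}{2}$)
$\left(-2 + \sqrt{Q{\left(E{\left(5,P \right)} \right)} + 40}\right)^{2} = \left(-2 + \sqrt{\left(\frac{7}{2} + \frac{1}{2} \left(-5\right)\right) + 40}\right)^{2} = \left(-2 + \sqrt{\left(\frac{7}{2} - \frac{5}{2}\right) + 40}\right)^{2} = \left(-2 + \sqrt{1 + 40}\right)^{2} = \left(-2 + \sqrt{41}\right)^{2}$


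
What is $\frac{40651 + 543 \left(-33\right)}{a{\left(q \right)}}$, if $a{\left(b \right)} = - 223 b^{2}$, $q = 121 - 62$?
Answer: $- \frac{22732}{776263} \approx -0.029284$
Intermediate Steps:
$q = 59$ ($q = 121 - 62 = 59$)
$\frac{40651 + 543 \left(-33\right)}{a{\left(q \right)}} = \frac{40651 + 543 \left(-33\right)}{\left(-223\right) 59^{2}} = \frac{40651 - 17919}{\left(-223\right) 3481} = \frac{22732}{-776263} = 22732 \left(- \frac{1}{776263}\right) = - \frac{22732}{776263}$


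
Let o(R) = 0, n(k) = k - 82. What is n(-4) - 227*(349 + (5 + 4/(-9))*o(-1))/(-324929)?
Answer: -27864671/324929 ≈ -85.756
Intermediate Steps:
n(k) = -82 + k
n(-4) - 227*(349 + (5 + 4/(-9))*o(-1))/(-324929) = (-82 - 4) - 227*(349 + (5 + 4/(-9))*0)/(-324929) = -86 - 227*(349 + (5 + 4*(-⅑))*0)*(-1)/324929 = -86 - 227*(349 + (5 - 4/9)*0)*(-1)/324929 = -86 - 227*(349 + (41/9)*0)*(-1)/324929 = -86 - 227*(349 + 0)*(-1)/324929 = -86 - 227*349*(-1)/324929 = -86 - 79223*(-1)/324929 = -86 - 1*(-79223/324929) = -86 + 79223/324929 = -27864671/324929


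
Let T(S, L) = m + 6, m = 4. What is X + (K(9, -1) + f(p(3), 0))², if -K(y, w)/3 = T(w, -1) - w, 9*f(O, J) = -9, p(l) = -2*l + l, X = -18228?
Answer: -17072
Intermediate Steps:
p(l) = -l
T(S, L) = 10 (T(S, L) = 4 + 6 = 10)
f(O, J) = -1 (f(O, J) = (⅑)*(-9) = -1)
K(y, w) = -30 + 3*w (K(y, w) = -3*(10 - w) = -30 + 3*w)
X + (K(9, -1) + f(p(3), 0))² = -18228 + ((-30 + 3*(-1)) - 1)² = -18228 + ((-30 - 3) - 1)² = -18228 + (-33 - 1)² = -18228 + (-34)² = -18228 + 1156 = -17072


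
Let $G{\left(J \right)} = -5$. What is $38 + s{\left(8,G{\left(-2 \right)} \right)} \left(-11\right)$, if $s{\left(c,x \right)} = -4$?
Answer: $82$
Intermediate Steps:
$38 + s{\left(8,G{\left(-2 \right)} \right)} \left(-11\right) = 38 - -44 = 38 + 44 = 82$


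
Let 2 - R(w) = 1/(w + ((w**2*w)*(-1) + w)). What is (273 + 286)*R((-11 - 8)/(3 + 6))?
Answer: 3819647/3781 ≈ 1010.2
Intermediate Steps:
R(w) = 2 - 1/(-w**3 + 2*w) (R(w) = 2 - 1/(w + ((w**2*w)*(-1) + w)) = 2 - 1/(w + (w**3*(-1) + w)) = 2 - 1/(w + (-w**3 + w)) = 2 - 1/(w + (w - w**3)) = 2 - 1/(-w**3 + 2*w))
(273 + 286)*R((-11 - 8)/(3 + 6)) = (273 + 286)*((1 - 4*(-11 - 8)/(3 + 6) + 2*((-11 - 8)/(3 + 6))**3)/((((-11 - 8)/(3 + 6)))*(-2 + ((-11 - 8)/(3 + 6))**2))) = 559*((1 - (-76)/9 + 2*(-19/9)**3)/(((-19/9))*(-2 + (-19/9)**2))) = 559*((1 - (-76)/9 + 2*(-19*1/9)**3)/(((-19*1/9))*(-2 + (-19*1/9)**2))) = 559*((1 - 4*(-19/9) + 2*(-19/9)**3)/((-19/9)*(-2 + (-19/9)**2))) = 559*(-9*(1 + 76/9 + 2*(-6859/729))/(19*(-2 + 361/81))) = 559*(-9*(1 + 76/9 - 13718/729)/(19*199/81)) = 559*(-9/19*81/199*(-6833/729)) = 559*(6833/3781) = 3819647/3781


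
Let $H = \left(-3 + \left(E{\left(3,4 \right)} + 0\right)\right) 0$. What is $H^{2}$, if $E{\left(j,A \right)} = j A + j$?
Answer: $0$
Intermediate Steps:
$E{\left(j,A \right)} = j + A j$ ($E{\left(j,A \right)} = A j + j = j + A j$)
$H = 0$ ($H = \left(-3 + \left(3 \left(1 + 4\right) + 0\right)\right) 0 = \left(-3 + \left(3 \cdot 5 + 0\right)\right) 0 = \left(-3 + \left(15 + 0\right)\right) 0 = \left(-3 + 15\right) 0 = 12 \cdot 0 = 0$)
$H^{2} = 0^{2} = 0$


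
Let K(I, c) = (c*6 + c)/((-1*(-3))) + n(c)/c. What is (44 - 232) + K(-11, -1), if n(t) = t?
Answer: -568/3 ≈ -189.33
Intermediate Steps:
K(I, c) = 1 + 7*c/3 (K(I, c) = (c*6 + c)/((-1*(-3))) + c/c = (6*c + c)/3 + 1 = (7*c)*(⅓) + 1 = 7*c/3 + 1 = 1 + 7*c/3)
(44 - 232) + K(-11, -1) = (44 - 232) + (1 + (7/3)*(-1)) = -188 + (1 - 7/3) = -188 - 4/3 = -568/3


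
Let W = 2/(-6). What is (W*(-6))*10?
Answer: 20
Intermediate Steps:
W = -⅓ (W = 2*(-⅙) = -⅓ ≈ -0.33333)
(W*(-6))*10 = -⅓*(-6)*10 = 2*10 = 20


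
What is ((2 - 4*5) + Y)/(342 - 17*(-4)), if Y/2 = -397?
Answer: -406/205 ≈ -1.9805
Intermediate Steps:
Y = -794 (Y = 2*(-397) = -794)
((2 - 4*5) + Y)/(342 - 17*(-4)) = ((2 - 4*5) - 794)/(342 - 17*(-4)) = ((2 - 20) - 794)/(342 + 68) = (-18 - 794)/410 = -812*1/410 = -406/205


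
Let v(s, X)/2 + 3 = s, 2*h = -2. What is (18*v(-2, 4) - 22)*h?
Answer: 202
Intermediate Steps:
h = -1 (h = (½)*(-2) = -1)
v(s, X) = -6 + 2*s
(18*v(-2, 4) - 22)*h = (18*(-6 + 2*(-2)) - 22)*(-1) = (18*(-6 - 4) - 22)*(-1) = (18*(-10) - 22)*(-1) = (-180 - 22)*(-1) = -202*(-1) = 202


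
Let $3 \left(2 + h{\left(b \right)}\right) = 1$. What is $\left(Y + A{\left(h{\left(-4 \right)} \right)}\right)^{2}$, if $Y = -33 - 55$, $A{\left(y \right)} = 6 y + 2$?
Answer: $9216$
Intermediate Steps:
$h{\left(b \right)} = - \frac{5}{3}$ ($h{\left(b \right)} = -2 + \frac{1}{3} \cdot 1 = -2 + \frac{1}{3} = - \frac{5}{3}$)
$A{\left(y \right)} = 2 + 6 y$
$Y = -88$ ($Y = -33 - 55 = -88$)
$\left(Y + A{\left(h{\left(-4 \right)} \right)}\right)^{2} = \left(-88 + \left(2 + 6 \left(- \frac{5}{3}\right)\right)\right)^{2} = \left(-88 + \left(2 - 10\right)\right)^{2} = \left(-88 - 8\right)^{2} = \left(-96\right)^{2} = 9216$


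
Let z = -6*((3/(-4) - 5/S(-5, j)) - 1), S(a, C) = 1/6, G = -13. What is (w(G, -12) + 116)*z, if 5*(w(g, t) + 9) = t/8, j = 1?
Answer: 406527/20 ≈ 20326.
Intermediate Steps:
w(g, t) = -9 + t/40 (w(g, t) = -9 + (t/8)/5 = -9 + t/40)
S(a, C) = ⅙
z = 381/2 (z = -6*((3/(-4) - 5/⅙) - 1) = -6*((3*(-¼) - 5*6) - 1) = -6*((-¾ - 30) - 1) = -6*(-123/4 - 1) = -6*(-127/4) = 381/2 ≈ 190.50)
(w(G, -12) + 116)*z = ((-9 + (1/40)*(-12)) + 116)*(381/2) = ((-9 - 3/10) + 116)*(381/2) = (-93/10 + 116)*(381/2) = (1067/10)*(381/2) = 406527/20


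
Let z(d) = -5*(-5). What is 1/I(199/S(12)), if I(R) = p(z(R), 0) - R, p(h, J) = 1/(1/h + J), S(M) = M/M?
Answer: -1/174 ≈ -0.0057471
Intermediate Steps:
S(M) = 1
z(d) = 25
p(h, J) = 1/(J + 1/h)
I(R) = 25 - R (I(R) = 25/(1 + 0*25) - R = 25/(1 + 0) - R = 25/1 - R = 25*1 - R = 25 - R)
1/I(199/S(12)) = 1/(25 - 199/1) = 1/(25 - 199) = 1/(-174) = -1/174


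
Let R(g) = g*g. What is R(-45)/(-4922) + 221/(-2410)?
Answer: -1492003/2965505 ≈ -0.50312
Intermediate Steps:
R(g) = g²
R(-45)/(-4922) + 221/(-2410) = (-45)²/(-4922) + 221/(-2410) = 2025*(-1/4922) + 221*(-1/2410) = -2025/4922 - 221/2410 = -1492003/2965505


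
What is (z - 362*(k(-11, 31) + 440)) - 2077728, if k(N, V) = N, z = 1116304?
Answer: -1116722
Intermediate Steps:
(z - 362*(k(-11, 31) + 440)) - 2077728 = (1116304 - 362*(-11 + 440)) - 2077728 = (1116304 - 362*429) - 2077728 = (1116304 - 155298) - 2077728 = 961006 - 2077728 = -1116722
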